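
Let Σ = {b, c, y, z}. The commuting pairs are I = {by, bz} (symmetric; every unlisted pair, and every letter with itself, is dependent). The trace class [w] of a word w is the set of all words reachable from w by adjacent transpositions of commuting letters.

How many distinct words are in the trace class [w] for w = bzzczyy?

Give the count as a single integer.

3

piece 0:b — minimal
piece 1:z — minimal
piece 2:z rests on {1:z}
piece 3:c rests on {0:b, 2:z}
piece 4:z rests on {3:c}
piece 5:y rests on {4:z}
piece 6:y rests on {5:y}
minimal pieces: {0:b, 1:z}
ways to finish when only these pieces remain (= sum over removing one remaining piece with nothing left below it):
  1 left: {6}→1
  2 left: {5,6}→1
  3 left: {4,5,6}→1
  4 left: {3,4,5,6}→1
  5 left: {0,3,4,5,6}→1  {2,3,4,5,6}→1
  placing 0:b first → 1 extensions
  placing 1:z first → 2 extensions
total linear extensions = 3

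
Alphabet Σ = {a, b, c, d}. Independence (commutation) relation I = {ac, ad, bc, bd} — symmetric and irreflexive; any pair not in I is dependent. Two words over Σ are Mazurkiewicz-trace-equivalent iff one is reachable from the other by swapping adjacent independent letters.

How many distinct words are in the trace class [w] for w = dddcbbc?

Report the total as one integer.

21

#0=d has no predecessor
#1=d depends on [0:d]
#2=d depends on [1:d]
#3=c depends on [2:d]
#4=b has no predecessor
#5=b depends on [4:b]
#6=c depends on [3:c]
sources: [0:d, 4:b]
N(rest) = Σ N(rest − s) over sources s of rest; N(one piece) = 1:
  size 1 → [5]=1  [6]=1
  size 2 → [3,6]=1  [4,5]=1  [5,6]=2
  size 3 → [2,3,6]=1  [3,5,6]=3  [4,5,6]=3
  size 4 → [1,2,3,6]=1  [2,3,5,6]=4  [3,4,5,6]=6
  size 5 → [0,1,2,3,6]=1  [1,2,3,5,6]=5  [2,3,4,5,6]=10
  first=0(d) contributes 15
  first=4(b) contributes 6
|[w]| = 21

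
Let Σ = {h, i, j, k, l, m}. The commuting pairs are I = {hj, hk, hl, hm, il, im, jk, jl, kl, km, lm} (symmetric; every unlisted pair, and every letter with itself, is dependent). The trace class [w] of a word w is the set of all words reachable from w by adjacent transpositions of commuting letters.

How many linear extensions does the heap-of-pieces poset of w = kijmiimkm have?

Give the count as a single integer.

20

piece 0:k — minimal
piece 1:i rests on {0:k}
piece 2:j rests on {1:i}
piece 3:m rests on {2:j}
piece 4:i rests on {2:j}
piece 5:i rests on {4:i}
piece 6:m rests on {3:m}
piece 7:k rests on {5:i}
piece 8:m rests on {6:m}
minimal pieces: {0:k}
ways to finish when only these pieces remain (= sum over removing one remaining piece with nothing left below it):
  1 left: {7}→1  {8}→1
  2 left: {5,7}→1  {6,8}→1  {7,8}→2
  3 left: {3,6,8}→1  {4,5,7}→1  {5,7,8}→3  {6,7,8}→3
  4 left: {3,6,7,8}→4  {4,5,7,8}→4  {5,6,7,8}→6
  5 left: {3,5,6,7,8}→10  {4,5,6,7,8}→10
  6 left: {3,4,5,6,7,8}→20
  7 left: {2,3,4,5,6,7,8}→20
  placing 0:k first → 20 extensions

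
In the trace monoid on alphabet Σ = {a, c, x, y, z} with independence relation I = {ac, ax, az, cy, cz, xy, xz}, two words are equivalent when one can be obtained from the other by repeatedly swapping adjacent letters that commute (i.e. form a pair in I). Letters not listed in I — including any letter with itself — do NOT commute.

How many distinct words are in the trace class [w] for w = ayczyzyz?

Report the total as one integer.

8

drop 0:a onto floor
drop 1:y onto {0:a}
drop 2:c onto floor
drop 3:z onto {1:y}
drop 4:y onto {3:z}
drop 5:z onto {4:y}
drop 6:y onto {5:z}
drop 7:z onto {6:y}
ground layer = {0:a, 2:c}
drop-orders for the pieces not yet dropped (sum over which currently-grounded one goes next):
  1 to go: {2} 1  {7} 1
  2 to go: {2,7} 2  {6,7} 1
  3 to go: {2,6,7} 3  {5,6,7} 1
  4 to go: {2,5,6,7} 4  {4,5,6,7} 1
  5 to go: {2,4,5,6,7} 5  {3,4,5,6,7} 1
  6 to go: {1,3,4,5,6,7} 1  {2,3,4,5,6,7} 6
  if 0:a drops first: 7 orders
  if 2:c drops first: 1 orders
heap linearizations: 8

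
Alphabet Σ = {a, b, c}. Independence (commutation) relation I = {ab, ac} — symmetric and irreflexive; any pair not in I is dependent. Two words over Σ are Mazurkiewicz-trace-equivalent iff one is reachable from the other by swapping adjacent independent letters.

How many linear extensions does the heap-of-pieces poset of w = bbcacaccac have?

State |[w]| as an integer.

#0=b has no predecessor
#1=b depends on [0:b]
#2=c depends on [1:b]
#3=a has no predecessor
#4=c depends on [2:c]
#5=a depends on [3:a]
#6=c depends on [4:c]
#7=c depends on [6:c]
#8=a depends on [5:a]
#9=c depends on [7:c]
sources: [0:b, 3:a]
N(rest) = Σ N(rest − s) over sources s of rest; N(one piece) = 1:
  size 1 → [8]=1  [9]=1
  size 2 → [5,8]=1  [7,9]=1  [8,9]=2
  size 3 → [3,5,8]=1  [5,8,9]=3  [6,7,9]=1  [7,8,9]=3
  size 4 → [3,5,8,9]=4  [4,6,7,9]=1  [5,7,8,9]=6  [6,7,8,9]=4
  size 5 → [2,4,6,7,9]=1  [3,5,7,8,9]=10  [4,6,7,8,9]=5  [5,6,7,8,9]=10
  size 6 → [1,2,4,6,7,9]=1  [2,4,6,7,8,9]=6  [3,5,6,7,8,9]=20  [4,5,6,7,8,9]=15
  size 7 → [0,1,2,4,6,7,9]=1  [1,2,4,6,7,8,9]=7  [2,4,5,6,7,8,9]=21  [3,4,5,6,7,8,9]=35
  size 8 → [0,1,2,4,6,7,8,9]=8  [1,2,4,5,6,7,8,9]=28  [2,3,4,5,6,7,8,9]=56
  first=0(b) contributes 84
  first=3(a) contributes 36
|[w]| = 120

120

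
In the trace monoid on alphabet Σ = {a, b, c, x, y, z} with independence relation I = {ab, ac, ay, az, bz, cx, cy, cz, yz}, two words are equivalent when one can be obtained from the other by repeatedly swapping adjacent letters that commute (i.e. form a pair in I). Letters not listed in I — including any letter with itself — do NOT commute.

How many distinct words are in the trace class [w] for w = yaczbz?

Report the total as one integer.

120

#0=y has no predecessor
#1=a has no predecessor
#2=c has no predecessor
#3=z has no predecessor
#4=b depends on [0:y, 2:c]
#5=z depends on [3:z]
sources: [0:y, 1:a, 2:c, 3:z]
N(rest) = Σ N(rest − s) over sources s of rest; N(one piece) = 1:
  size 1 → [1]=1  [4]=1  [5]=1
  size 2 → [0,4]=1  [1,4]=2  [1,5]=2  [2,4]=1  [3,5]=1  [4,5]=2
  size 3 → [0,1,4]=3  [0,2,4]=2  [0,4,5]=3  [1,2,4]=3  [1,3,5]=3  [1,4,5]=6  [2,4,5]=3  [3,4,5]=3
  size 4 → [0,1,2,4]=8  [0,1,4,5]=12  [0,2,4,5]=8  [0,3,4,5]=6  [1,2,4,5]=12  [1,3,4,5]=12  [2,3,4,5]=6
  first=0(y) contributes 30
  first=1(a) contributes 20
  first=2(c) contributes 30
  first=3(z) contributes 40
|[w]| = 120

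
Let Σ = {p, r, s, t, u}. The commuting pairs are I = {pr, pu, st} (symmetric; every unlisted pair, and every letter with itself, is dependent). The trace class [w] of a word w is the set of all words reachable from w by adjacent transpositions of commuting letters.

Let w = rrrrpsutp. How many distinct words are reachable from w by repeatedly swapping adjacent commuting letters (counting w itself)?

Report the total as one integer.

0(r) covers ∅
1(r) covers 0:r
2(r) covers 1:r
3(r) covers 2:r
4(p) covers ∅
5(s) covers 3:r, 4:p
6(u) covers 5:s
7(t) covers 6:u
8(p) covers 7:t
floor of heap: 0:r, 4:p
completions by unplaced set U, small U first (add the entries for U minus each lowest piece of U):
  |U|=1: {8}:1
  |U|=2: {7,8}:1
  |U|=3: {6,7,8}:1
  |U|=4: {5,6,7,8}:1
  |U|=5: {3,5,6,7,8}:1  {4,5,6,7,8}:1
  |U|=6: {2,3,5,6,7,8}:1  {3,4,5,6,7,8}:2
  |U|=7: {1,2,3,5,6,7,8}:1  {2,3,4,5,6,7,8}:3
  start at 0(r): 4
  start at 4(p): 1
sum over floor = 5

5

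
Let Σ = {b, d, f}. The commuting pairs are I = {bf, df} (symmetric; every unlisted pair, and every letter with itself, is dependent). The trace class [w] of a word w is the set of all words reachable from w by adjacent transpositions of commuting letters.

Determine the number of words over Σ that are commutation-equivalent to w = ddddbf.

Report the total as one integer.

6

piece 0:d — minimal
piece 1:d rests on {0:d}
piece 2:d rests on {1:d}
piece 3:d rests on {2:d}
piece 4:b rests on {3:d}
piece 5:f — minimal
minimal pieces: {0:d, 5:f}
ways to finish when only these pieces remain (= sum over removing one remaining piece with nothing left below it):
  1 left: {4}→1  {5}→1
  2 left: {3,4}→1  {4,5}→2
  3 left: {2,3,4}→1  {3,4,5}→3
  4 left: {1,2,3,4}→1  {2,3,4,5}→4
  placing 0:d first → 5 extensions
  placing 5:f first → 1 extensions
total linear extensions = 6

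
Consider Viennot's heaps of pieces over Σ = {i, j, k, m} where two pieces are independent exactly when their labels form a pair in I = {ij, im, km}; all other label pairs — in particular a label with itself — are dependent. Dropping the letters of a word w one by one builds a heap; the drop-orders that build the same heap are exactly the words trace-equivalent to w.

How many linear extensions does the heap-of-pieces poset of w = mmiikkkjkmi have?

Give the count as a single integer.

63

0(m) covers ∅
1(m) covers 0:m
2(i) covers ∅
3(i) covers 2:i
4(k) covers 3:i
5(k) covers 4:k
6(k) covers 5:k
7(j) covers 1:m, 6:k
8(k) covers 7:j
9(m) covers 7:j
10(i) covers 8:k
floor of heap: 0:m, 2:i
completions by unplaced set U, small U first (add the entries for U minus each lowest piece of U):
  |U|=1: {9}:1  {10}:1
  |U|=2: {8,10}:1  {9,10}:2
  |U|=3: {8,9,10}:3
  |U|=4: {7,8,9,10}:3
  |U|=5: {1,7,8,9,10}:3  {6,7,8,9,10}:3
  |U|=6: {0,1,7,8,9,10}:3  {1,6,7,8,9,10}:6  {5,6,7,8,9,10}:3
  |U|=7: {0,1,6,7,8,9,10}:9  {1,5,6,7,8,9,10}:9  {4,5,6,7,8,9,10}:3
  |U|=8: {0,1,5,6,7,8,9,10}:18  {1,4,5,6,7,8,9,10}:12  {3,4,5,6,7,8,9,10}:3
  |U|=9: {0,1,4,5,6,7,8,9,10}:30  {1,3,4,5,6,7,8,9,10}:15  {2,3,4,5,6,7,8,9,10}:3
  start at 0(m): 18
  start at 2(i): 45
sum over floor = 63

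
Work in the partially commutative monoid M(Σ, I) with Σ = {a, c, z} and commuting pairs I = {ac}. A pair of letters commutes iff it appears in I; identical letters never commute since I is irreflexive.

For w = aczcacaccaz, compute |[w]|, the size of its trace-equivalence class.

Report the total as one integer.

drop 0:a onto floor
drop 1:c onto floor
drop 2:z onto {0:a, 1:c}
drop 3:c onto {2:z}
drop 4:a onto {2:z}
drop 5:c onto {3:c}
drop 6:a onto {4:a}
drop 7:c onto {5:c}
drop 8:c onto {7:c}
drop 9:a onto {6:a}
drop 10:z onto {8:c, 9:a}
ground layer = {0:a, 1:c}
drop-orders for the pieces not yet dropped (sum over which currently-grounded one goes next):
  1 to go: {10} 1
  2 to go: {8,10} 1  {9,10} 1
  3 to go: {6,9,10} 1  {7,8,10} 1  {8,9,10} 2
  4 to go: {4,6,9,10} 1  {5,7,8,10} 1  {6,8,9,10} 3  {7,8,9,10} 3
  5 to go: {3,5,7,8,10} 1  {4,6,8,9,10} 4  {5,7,8,9,10} 4  {6,7,8,9,10} 6
  6 to go: {3,5,7,8,9,10} 5  {4,6,7,8,9,10} 10  {5,6,7,8,9,10} 10
  7 to go: {3,5,6,7,8,9,10} 15  {4,5,6,7,8,9,10} 20
  8 to go: {3,4,5,6,7,8,9,10} 35
  9 to go: {2,3,4,5,6,7,8,9,10} 35
  if 0:a drops first: 35 orders
  if 1:c drops first: 35 orders
heap linearizations: 70

70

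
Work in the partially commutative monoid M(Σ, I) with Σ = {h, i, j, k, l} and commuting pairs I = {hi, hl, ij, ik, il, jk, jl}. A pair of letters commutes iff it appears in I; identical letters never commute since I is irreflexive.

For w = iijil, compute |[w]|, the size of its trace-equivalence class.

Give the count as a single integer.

20

0(i) covers ∅
1(i) covers 0:i
2(j) covers ∅
3(i) covers 1:i
4(l) covers ∅
floor of heap: 0:i, 2:j, 4:l
completions by unplaced set U, small U first (add the entries for U minus each lowest piece of U):
  |U|=1: {2}:1  {3}:1  {4}:1
  |U|=2: {1,3}:1  {2,3}:2  {2,4}:2  {3,4}:2
  |U|=3: {0,1,3}:1  {1,2,3}:3  {1,3,4}:3  {2,3,4}:6
  start at 0(i): 12
  start at 2(j): 4
  start at 4(l): 4
sum over floor = 20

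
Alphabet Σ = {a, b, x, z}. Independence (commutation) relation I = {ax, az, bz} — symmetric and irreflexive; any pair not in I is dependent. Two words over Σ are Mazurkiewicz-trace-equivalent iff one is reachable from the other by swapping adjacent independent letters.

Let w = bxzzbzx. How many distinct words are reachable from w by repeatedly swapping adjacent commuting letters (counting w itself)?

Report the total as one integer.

#0=b has no predecessor
#1=x depends on [0:b]
#2=z depends on [1:x]
#3=z depends on [2:z]
#4=b depends on [1:x]
#5=z depends on [3:z]
#6=x depends on [4:b, 5:z]
sources: [0:b]
N(rest) = Σ N(rest − s) over sources s of rest; N(one piece) = 1:
  size 1 → [6]=1
  size 2 → [4,6]=1  [5,6]=1
  size 3 → [3,5,6]=1  [4,5,6]=2
  size 4 → [2,3,5,6]=1  [3,4,5,6]=3
  size 5 → [2,3,4,5,6]=4
  first=0(b) contributes 4

4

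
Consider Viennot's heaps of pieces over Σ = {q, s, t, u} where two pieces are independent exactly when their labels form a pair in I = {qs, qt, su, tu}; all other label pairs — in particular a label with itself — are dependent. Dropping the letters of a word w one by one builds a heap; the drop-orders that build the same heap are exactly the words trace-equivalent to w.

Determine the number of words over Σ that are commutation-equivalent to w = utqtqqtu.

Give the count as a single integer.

drop 0:u onto floor
drop 1:t onto floor
drop 2:q onto {0:u}
drop 3:t onto {1:t}
drop 4:q onto {2:q}
drop 5:q onto {4:q}
drop 6:t onto {3:t}
drop 7:u onto {5:q}
ground layer = {0:u, 1:t}
drop-orders for the pieces not yet dropped (sum over which currently-grounded one goes next):
  1 to go: {6} 1  {7} 1
  2 to go: {3,6} 1  {5,7} 1  {6,7} 2
  3 to go: {1,3,6} 1  {3,6,7} 3  {4,5,7} 1  {5,6,7} 3
  4 to go: {1,3,6,7} 4  {2,4,5,7} 1  {3,5,6,7} 6  {4,5,6,7} 4
  5 to go: {0,2,4,5,7} 1  {1,3,5,6,7} 10  {2,4,5,6,7} 5  {3,4,5,6,7} 10
  6 to go: {0,2,4,5,6,7} 6  {1,3,4,5,6,7} 20  {2,3,4,5,6,7} 15
  if 0:u drops first: 35 orders
  if 1:t drops first: 21 orders
heap linearizations: 56

56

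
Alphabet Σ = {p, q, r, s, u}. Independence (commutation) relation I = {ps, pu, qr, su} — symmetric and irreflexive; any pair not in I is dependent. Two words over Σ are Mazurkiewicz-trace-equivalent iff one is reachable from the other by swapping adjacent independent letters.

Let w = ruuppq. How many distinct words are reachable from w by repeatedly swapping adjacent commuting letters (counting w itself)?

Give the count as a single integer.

6

0(r) covers ∅
1(u) covers 0:r
2(u) covers 1:u
3(p) covers 0:r
4(p) covers 3:p
5(q) covers 2:u, 4:p
floor of heap: 0:r
completions by unplaced set U, small U first (add the entries for U minus each lowest piece of U):
  |U|=1: {5}:1
  |U|=2: {2,5}:1  {4,5}:1
  |U|=3: {1,2,5}:1  {2,4,5}:2  {3,4,5}:1
  |U|=4: {1,2,4,5}:3  {2,3,4,5}:3
  start at 0(r): 6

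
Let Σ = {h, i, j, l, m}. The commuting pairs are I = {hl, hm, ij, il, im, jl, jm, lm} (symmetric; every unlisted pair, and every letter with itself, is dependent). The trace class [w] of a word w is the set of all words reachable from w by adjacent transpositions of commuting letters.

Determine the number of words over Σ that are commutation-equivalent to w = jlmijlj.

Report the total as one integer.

piece 0:j — minimal
piece 1:l — minimal
piece 2:m — minimal
piece 3:i — minimal
piece 4:j rests on {0:j}
piece 5:l rests on {1:l}
piece 6:j rests on {4:j}
minimal pieces: {0:j, 1:l, 2:m, 3:i}
ways to finish when only these pieces remain (= sum over removing one remaining piece with nothing left below it):
  1 left: {2}→1  {3}→1  {5}→1  {6}→1
  2 left: {1,5}→1  {2,3}→2  {2,5}→2  {2,6}→2  {3,5}→2  {3,6}→2  {4,6}→1  {5,6}→2
  3 left: {0,4,6}→1  {1,2,5}→3  {1,3,5}→3  {1,5,6}→3  {2,3,5}→6  {2,3,6}→6  {2,4,6}→3  {2,5,6}→6  {3,4,6}→3  {3,5,6}→6  {4,5,6}→3
  4 left: {0,2,4,6}→4  {0,3,4,6}→4  {0,4,5,6}→4  {1,2,3,5}→12  {1,2,5,6}→12  {1,3,5,6}→12  {1,4,5,6}→6  {2,3,4,6}→12  {2,3,5,6}→24  {2,4,5,6}→12  {3,4,5,6}→12
  5 left: {0,1,4,5,6}→10  {0,2,3,4,6}→20  {0,2,4,5,6}→20  {0,3,4,5,6}→20  {1,2,3,5,6}→60  {1,2,4,5,6}→30  {1,3,4,5,6}→30  {2,3,4,5,6}→60
  placing 0:j first → 180 extensions
  placing 1:l first → 120 extensions
  placing 2:m first → 60 extensions
  placing 3:i first → 60 extensions
total linear extensions = 420

420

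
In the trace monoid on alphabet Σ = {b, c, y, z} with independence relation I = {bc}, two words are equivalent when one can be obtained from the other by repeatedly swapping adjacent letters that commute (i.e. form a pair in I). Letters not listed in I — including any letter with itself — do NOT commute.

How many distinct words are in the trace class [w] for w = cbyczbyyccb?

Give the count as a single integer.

piece 0:c — minimal
piece 1:b — minimal
piece 2:y rests on {0:c, 1:b}
piece 3:c rests on {2:y}
piece 4:z rests on {3:c}
piece 5:b rests on {4:z}
piece 6:y rests on {5:b}
piece 7:y rests on {6:y}
piece 8:c rests on {7:y}
piece 9:c rests on {8:c}
piece 10:b rests on {7:y}
minimal pieces: {0:c, 1:b}
ways to finish when only these pieces remain (= sum over removing one remaining piece with nothing left below it):
  1 left: {9}→1  {10}→1
  2 left: {8,9}→1  {9,10}→2
  3 left: {8,9,10}→3
  4 left: {7,8,9,10}→3
  5 left: {6,7,8,9,10}→3
  6 left: {5,6,7,8,9,10}→3
  7 left: {4,5,6,7,8,9,10}→3
  8 left: {3,4,5,6,7,8,9,10}→3
  9 left: {2,3,4,5,6,7,8,9,10}→3
  placing 0:c first → 3 extensions
  placing 1:b first → 3 extensions
total linear extensions = 6

6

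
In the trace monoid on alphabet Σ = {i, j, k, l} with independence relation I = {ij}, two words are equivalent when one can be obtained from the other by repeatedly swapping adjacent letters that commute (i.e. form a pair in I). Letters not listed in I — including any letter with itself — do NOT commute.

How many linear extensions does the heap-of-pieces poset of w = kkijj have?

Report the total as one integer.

0(k) covers ∅
1(k) covers 0:k
2(i) covers 1:k
3(j) covers 1:k
4(j) covers 3:j
floor of heap: 0:k
completions by unplaced set U, small U first (add the entries for U minus each lowest piece of U):
  |U|=1: {2}:1  {4}:1
  |U|=2: {2,4}:2  {3,4}:1
  |U|=3: {2,3,4}:3
  start at 0(k): 3

3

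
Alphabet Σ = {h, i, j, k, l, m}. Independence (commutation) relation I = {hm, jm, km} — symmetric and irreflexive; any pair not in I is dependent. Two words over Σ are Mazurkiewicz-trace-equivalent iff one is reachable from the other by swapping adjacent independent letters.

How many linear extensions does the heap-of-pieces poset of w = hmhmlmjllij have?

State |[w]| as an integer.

12

0(h) covers ∅
1(m) covers ∅
2(h) covers 0:h
3(m) covers 1:m
4(l) covers 2:h, 3:m
5(m) covers 4:l
6(j) covers 4:l
7(l) covers 5:m, 6:j
8(l) covers 7:l
9(i) covers 8:l
10(j) covers 9:i
floor of heap: 0:h, 1:m
completions by unplaced set U, small U first (add the entries for U minus each lowest piece of U):
  |U|=1: {10}:1
  |U|=2: {9,10}:1
  |U|=3: {8,9,10}:1
  |U|=4: {7,8,9,10}:1
  |U|=5: {5,7,8,9,10}:1  {6,7,8,9,10}:1
  |U|=6: {5,6,7,8,9,10}:2
  |U|=7: {4,5,6,7,8,9,10}:2
  |U|=8: {2,4,5,6,7,8,9,10}:2  {3,4,5,6,7,8,9,10}:2
  |U|=9: {0,2,4,5,6,7,8,9,10}:2  {1,3,4,5,6,7,8,9,10}:2  {2,3,4,5,6,7,8,9,10}:4
  start at 0(h): 6
  start at 1(m): 6
sum over floor = 12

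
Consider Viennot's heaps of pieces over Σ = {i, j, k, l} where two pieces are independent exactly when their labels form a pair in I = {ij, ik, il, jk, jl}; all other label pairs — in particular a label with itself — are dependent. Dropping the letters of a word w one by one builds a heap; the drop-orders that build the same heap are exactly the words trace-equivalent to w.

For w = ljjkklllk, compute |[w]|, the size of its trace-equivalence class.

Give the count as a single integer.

36

0(l) covers ∅
1(j) covers ∅
2(j) covers 1:j
3(k) covers 0:l
4(k) covers 3:k
5(l) covers 4:k
6(l) covers 5:l
7(l) covers 6:l
8(k) covers 7:l
floor of heap: 0:l, 1:j
completions by unplaced set U, small U first (add the entries for U minus each lowest piece of U):
  |U|=1: {2}:1  {8}:1
  |U|=2: {1,2}:1  {2,8}:2  {7,8}:1
  |U|=3: {1,2,8}:3  {2,7,8}:3  {6,7,8}:1
  |U|=4: {1,2,7,8}:6  {2,6,7,8}:4  {5,6,7,8}:1
  |U|=5: {1,2,6,7,8}:10  {2,5,6,7,8}:5  {4,5,6,7,8}:1
  |U|=6: {1,2,5,6,7,8}:15  {2,4,5,6,7,8}:6  {3,4,5,6,7,8}:1
  |U|=7: {0,3,4,5,6,7,8}:1  {1,2,4,5,6,7,8}:21  {2,3,4,5,6,7,8}:7
  start at 0(l): 28
  start at 1(j): 8
sum over floor = 36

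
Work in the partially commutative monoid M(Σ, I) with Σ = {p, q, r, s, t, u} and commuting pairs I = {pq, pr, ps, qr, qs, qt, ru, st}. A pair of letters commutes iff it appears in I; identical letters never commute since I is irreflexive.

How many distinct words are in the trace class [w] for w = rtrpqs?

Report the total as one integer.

piece 0:r — minimal
piece 1:t rests on {0:r}
piece 2:r rests on {1:t}
piece 3:p rests on {1:t}
piece 4:q — minimal
piece 5:s rests on {2:r}
minimal pieces: {0:r, 4:q}
ways to finish when only these pieces remain (= sum over removing one remaining piece with nothing left below it):
  1 left: {3}→1  {4}→1  {5}→1
  2 left: {2,5}→1  {3,4}→2  {3,5}→2  {4,5}→2
  3 left: {2,3,5}→3  {2,4,5}→3  {3,4,5}→6
  4 left: {1,2,3,5}→3  {2,3,4,5}→12
  placing 0:r first → 15 extensions
  placing 4:q first → 3 extensions
total linear extensions = 18

18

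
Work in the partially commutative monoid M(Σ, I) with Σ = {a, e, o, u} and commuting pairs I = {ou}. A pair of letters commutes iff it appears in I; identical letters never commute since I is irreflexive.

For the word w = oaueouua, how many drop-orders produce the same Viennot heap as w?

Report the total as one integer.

drop 0:o onto floor
drop 1:a onto {0:o}
drop 2:u onto {1:a}
drop 3:e onto {2:u}
drop 4:o onto {3:e}
drop 5:u onto {3:e}
drop 6:u onto {5:u}
drop 7:a onto {4:o, 6:u}
ground layer = {0:o}
drop-orders for the pieces not yet dropped (sum over which currently-grounded one goes next):
  1 to go: {7} 1
  2 to go: {4,7} 1  {6,7} 1
  3 to go: {4,6,7} 2  {5,6,7} 1
  4 to go: {4,5,6,7} 3
  5 to go: {3,4,5,6,7} 3
  6 to go: {2,3,4,5,6,7} 3
  if 0:o drops first: 3 orders

3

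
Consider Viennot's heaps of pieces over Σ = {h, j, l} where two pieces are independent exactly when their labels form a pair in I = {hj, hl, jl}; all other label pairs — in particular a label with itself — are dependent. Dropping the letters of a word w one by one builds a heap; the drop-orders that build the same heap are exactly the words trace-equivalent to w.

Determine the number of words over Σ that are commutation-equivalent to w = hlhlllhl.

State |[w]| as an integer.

56

drop 0:h onto floor
drop 1:l onto floor
drop 2:h onto {0:h}
drop 3:l onto {1:l}
drop 4:l onto {3:l}
drop 5:l onto {4:l}
drop 6:h onto {2:h}
drop 7:l onto {5:l}
ground layer = {0:h, 1:l}
drop-orders for the pieces not yet dropped (sum over which currently-grounded one goes next):
  1 to go: {6} 1  {7} 1
  2 to go: {2,6} 1  {5,7} 1  {6,7} 2
  3 to go: {0,2,6} 1  {2,6,7} 3  {4,5,7} 1  {5,6,7} 3
  4 to go: {0,2,6,7} 4  {2,5,6,7} 6  {3,4,5,7} 1  {4,5,6,7} 4
  5 to go: {0,2,5,6,7} 10  {1,3,4,5,7} 1  {2,4,5,6,7} 10  {3,4,5,6,7} 5
  6 to go: {0,2,4,5,6,7} 20  {1,3,4,5,6,7} 6  {2,3,4,5,6,7} 15
  if 0:h drops first: 21 orders
  if 1:l drops first: 35 orders
heap linearizations: 56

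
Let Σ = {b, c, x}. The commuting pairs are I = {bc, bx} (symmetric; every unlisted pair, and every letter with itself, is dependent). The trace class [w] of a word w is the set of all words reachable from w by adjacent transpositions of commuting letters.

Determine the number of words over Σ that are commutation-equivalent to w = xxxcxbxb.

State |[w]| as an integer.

0(x) covers ∅
1(x) covers 0:x
2(x) covers 1:x
3(c) covers 2:x
4(x) covers 3:c
5(b) covers ∅
6(x) covers 4:x
7(b) covers 5:b
floor of heap: 0:x, 5:b
completions by unplaced set U, small U first (add the entries for U minus each lowest piece of U):
  |U|=1: {6}:1  {7}:1
  |U|=2: {4,6}:1  {5,7}:1  {6,7}:2
  |U|=3: {3,4,6}:1  {4,6,7}:3  {5,6,7}:3
  |U|=4: {2,3,4,6}:1  {3,4,6,7}:4  {4,5,6,7}:6
  |U|=5: {1,2,3,4,6}:1  {2,3,4,6,7}:5  {3,4,5,6,7}:10
  |U|=6: {0,1,2,3,4,6}:1  {1,2,3,4,6,7}:6  {2,3,4,5,6,7}:15
  start at 0(x): 21
  start at 5(b): 7
sum over floor = 28

28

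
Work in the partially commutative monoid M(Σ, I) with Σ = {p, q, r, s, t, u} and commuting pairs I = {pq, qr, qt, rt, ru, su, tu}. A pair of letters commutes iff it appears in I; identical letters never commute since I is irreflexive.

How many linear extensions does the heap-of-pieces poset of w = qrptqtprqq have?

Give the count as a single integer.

210

#0=q has no predecessor
#1=r has no predecessor
#2=p depends on [1:r]
#3=t depends on [2:p]
#4=q depends on [0:q]
#5=t depends on [3:t]
#6=p depends on [5:t]
#7=r depends on [6:p]
#8=q depends on [4:q]
#9=q depends on [8:q]
sources: [0:q, 1:r]
N(rest) = Σ N(rest − s) over sources s of rest; N(one piece) = 1:
  size 1 → [7]=1  [9]=1
  size 2 → [6,7]=1  [7,9]=2  [8,9]=1
  size 3 → [4,8,9]=1  [5,6,7]=1  [6,7,9]=3  [7,8,9]=3
  size 4 → [0,4,8,9]=1  [3,5,6,7]=1  [4,7,8,9]=4  [5,6,7,9]=4  [6,7,8,9]=6
  size 5 → [0,4,7,8,9]=5  [2,3,5,6,7]=1  [3,5,6,7,9]=5  [4,6,7,8,9]=10  [5,6,7,8,9]=10
  size 6 → [0,4,6,7,8,9]=15  [1,2,3,5,6,7]=1  [2,3,5,6,7,9]=6  [3,5,6,7,8,9]=15  [4,5,6,7,8,9]=20
  size 7 → [0,4,5,6,7,8,9]=35  [1,2,3,5,6,7,9]=7  [2,3,5,6,7,8,9]=21  [3,4,5,6,7,8,9]=35
  size 8 → [0,3,4,5,6,7,8,9]=70  [1,2,3,5,6,7,8,9]=28  [2,3,4,5,6,7,8,9]=56
  first=0(q) contributes 84
  first=1(r) contributes 126
|[w]| = 210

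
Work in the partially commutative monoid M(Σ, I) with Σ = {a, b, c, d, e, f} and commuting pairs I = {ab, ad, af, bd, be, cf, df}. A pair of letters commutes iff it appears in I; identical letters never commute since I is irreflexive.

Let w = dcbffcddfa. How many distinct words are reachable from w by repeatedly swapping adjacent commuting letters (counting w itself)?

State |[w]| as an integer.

105

piece 0:d — minimal
piece 1:c rests on {0:d}
piece 2:b rests on {1:c}
piece 3:f rests on {2:b}
piece 4:f rests on {3:f}
piece 5:c rests on {2:b}
piece 6:d rests on {5:c}
piece 7:d rests on {6:d}
piece 8:f rests on {4:f}
piece 9:a rests on {5:c}
minimal pieces: {0:d}
ways to finish when only these pieces remain (= sum over removing one remaining piece with nothing left below it):
  1 left: {7}→1  {8}→1  {9}→1
  2 left: {4,8}→1  {6,7}→1  {7,8}→2  {7,9}→2  {8,9}→2
  3 left: {3,4,8}→1  {4,7,8}→3  {4,8,9}→3  {6,7,8}→3  {6,7,9}→3  {7,8,9}→6
  4 left: {3,4,7,8}→4  {3,4,8,9}→4  {4,6,7,8}→6  {4,7,8,9}→12  {5,6,7,9}→3  {6,7,8,9}→12
  5 left: {3,4,6,7,8}→10  {3,4,7,8,9}→20  {4,6,7,8,9}→30  {5,6,7,8,9}→15
  6 left: {3,4,6,7,8,9}→60  {4,5,6,7,8,9}→45
  7 left: {3,4,5,6,7,8,9}→105
  8 left: {2,3,4,5,6,7,8,9}→105
  placing 0:d first → 105 extensions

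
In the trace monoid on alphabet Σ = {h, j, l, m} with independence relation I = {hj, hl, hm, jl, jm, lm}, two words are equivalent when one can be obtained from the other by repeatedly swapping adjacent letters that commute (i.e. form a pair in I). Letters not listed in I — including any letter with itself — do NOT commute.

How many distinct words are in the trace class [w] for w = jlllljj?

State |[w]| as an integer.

drop 0:j onto floor
drop 1:l onto floor
drop 2:l onto {1:l}
drop 3:l onto {2:l}
drop 4:l onto {3:l}
drop 5:j onto {0:j}
drop 6:j onto {5:j}
ground layer = {0:j, 1:l}
drop-orders for the pieces not yet dropped (sum over which currently-grounded one goes next):
  1 to go: {4} 1  {6} 1
  2 to go: {3,4} 1  {4,6} 2  {5,6} 1
  3 to go: {0,5,6} 1  {2,3,4} 1  {3,4,6} 3  {4,5,6} 3
  4 to go: {0,4,5,6} 4  {1,2,3,4} 1  {2,3,4,6} 4  {3,4,5,6} 6
  5 to go: {0,3,4,5,6} 10  {1,2,3,4,6} 5  {2,3,4,5,6} 10
  if 0:j drops first: 15 orders
  if 1:l drops first: 20 orders
heap linearizations: 35

35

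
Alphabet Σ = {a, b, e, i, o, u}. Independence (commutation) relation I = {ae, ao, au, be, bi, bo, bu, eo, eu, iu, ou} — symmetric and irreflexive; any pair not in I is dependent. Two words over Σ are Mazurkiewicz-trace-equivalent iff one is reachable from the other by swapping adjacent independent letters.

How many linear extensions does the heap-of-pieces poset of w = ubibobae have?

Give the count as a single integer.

544

drop 0:u onto floor
drop 1:b onto floor
drop 2:i onto floor
drop 3:b onto {1:b}
drop 4:o onto {2:i}
drop 5:b onto {3:b}
drop 6:a onto {2:i, 5:b}
drop 7:e onto {2:i}
ground layer = {0:u, 1:b, 2:i}
drop-orders for the pieces not yet dropped (sum over which currently-grounded one goes next):
  1 to go: {0} 1  {4} 1  {6} 1  {7} 1
  2 to go: {0,4} 2  {0,6} 2  {0,7} 2  {4,6} 2  {4,7} 2  {5,6} 1  {6,7} 2
  3 to go: {0,4,6} 6  {0,4,7} 6  {0,5,6} 3  {0,6,7} 6  {3,5,6} 1  {4,5,6} 3  {4,6,7} 6  {5,6,7} 3
  4 to go: {0,3,5,6} 4  {0,4,5,6} 12  {0,4,6,7} 24  {0,5,6,7} 12  {1,3,5,6} 1  {2,4,6,7} 6  {3,4,5,6} 4  {3,5,6,7} 4  {4,5,6,7} 12
  5 to go: {0,1,3,5,6} 5  {0,2,4,6,7} 30  {0,3,4,5,6} 20  {0,3,5,6,7} 20  {0,4,5,6,7} 60  {1,3,4,5,6} 5  {1,3,5,6,7} 5  {2,4,5,6,7} 18  {3,4,5,6,7} 20
  6 to go: {0,1,3,4,5,6} 30  {0,1,3,5,6,7} 30  {0,2,4,5,6,7} 108  {0,3,4,5,6,7} 120  {1,3,4,5,6,7} 30  {2,3,4,5,6,7} 38
  if 0:u drops first: 68 orders
  if 1:b drops first: 266 orders
  if 2:i drops first: 210 orders
heap linearizations: 544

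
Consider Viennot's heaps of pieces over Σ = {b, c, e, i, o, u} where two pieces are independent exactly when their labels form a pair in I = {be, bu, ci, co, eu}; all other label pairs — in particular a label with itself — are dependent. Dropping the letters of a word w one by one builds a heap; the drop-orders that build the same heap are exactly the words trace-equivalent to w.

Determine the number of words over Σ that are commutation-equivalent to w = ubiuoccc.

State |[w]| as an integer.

8

drop 0:u onto floor
drop 1:b onto floor
drop 2:i onto {0:u, 1:b}
drop 3:u onto {2:i}
drop 4:o onto {3:u}
drop 5:c onto {3:u}
drop 6:c onto {5:c}
drop 7:c onto {6:c}
ground layer = {0:u, 1:b}
drop-orders for the pieces not yet dropped (sum over which currently-grounded one goes next):
  1 to go: {4} 1  {7} 1
  2 to go: {4,7} 2  {6,7} 1
  3 to go: {4,6,7} 3  {5,6,7} 1
  4 to go: {4,5,6,7} 4
  5 to go: {3,4,5,6,7} 4
  6 to go: {2,3,4,5,6,7} 4
  if 0:u drops first: 4 orders
  if 1:b drops first: 4 orders
heap linearizations: 8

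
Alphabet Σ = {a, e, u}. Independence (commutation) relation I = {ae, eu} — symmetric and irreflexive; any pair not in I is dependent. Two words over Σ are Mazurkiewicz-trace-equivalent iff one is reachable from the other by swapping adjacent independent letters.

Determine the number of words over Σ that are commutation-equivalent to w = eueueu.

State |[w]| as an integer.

20

#0=e has no predecessor
#1=u has no predecessor
#2=e depends on [0:e]
#3=u depends on [1:u]
#4=e depends on [2:e]
#5=u depends on [3:u]
sources: [0:e, 1:u]
N(rest) = Σ N(rest − s) over sources s of rest; N(one piece) = 1:
  size 1 → [4]=1  [5]=1
  size 2 → [2,4]=1  [3,5]=1  [4,5]=2
  size 3 → [0,2,4]=1  [1,3,5]=1  [2,4,5]=3  [3,4,5]=3
  size 4 → [0,2,4,5]=4  [1,3,4,5]=4  [2,3,4,5]=6
  first=0(e) contributes 10
  first=1(u) contributes 10
|[w]| = 20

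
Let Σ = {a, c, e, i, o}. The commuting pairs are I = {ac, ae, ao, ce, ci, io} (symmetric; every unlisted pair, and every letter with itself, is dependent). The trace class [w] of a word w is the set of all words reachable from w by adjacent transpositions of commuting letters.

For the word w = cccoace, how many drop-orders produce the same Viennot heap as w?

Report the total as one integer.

#0=c has no predecessor
#1=c depends on [0:c]
#2=c depends on [1:c]
#3=o depends on [2:c]
#4=a has no predecessor
#5=c depends on [3:o]
#6=e depends on [3:o]
sources: [0:c, 4:a]
N(rest) = Σ N(rest − s) over sources s of rest; N(one piece) = 1:
  size 1 → [4]=1  [5]=1  [6]=1
  size 2 → [4,5]=2  [4,6]=2  [5,6]=2
  size 3 → [3,5,6]=2  [4,5,6]=6
  size 4 → [2,3,5,6]=2  [3,4,5,6]=8
  size 5 → [1,2,3,5,6]=2  [2,3,4,5,6]=10
  first=0(c) contributes 12
  first=4(a) contributes 2
|[w]| = 14

14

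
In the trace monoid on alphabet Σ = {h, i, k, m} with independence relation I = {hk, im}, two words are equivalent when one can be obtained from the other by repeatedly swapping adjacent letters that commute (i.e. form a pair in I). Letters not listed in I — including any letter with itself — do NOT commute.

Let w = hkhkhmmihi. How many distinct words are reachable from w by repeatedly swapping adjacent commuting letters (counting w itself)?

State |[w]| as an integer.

30

drop 0:h onto floor
drop 1:k onto floor
drop 2:h onto {0:h}
drop 3:k onto {1:k}
drop 4:h onto {2:h}
drop 5:m onto {3:k, 4:h}
drop 6:m onto {5:m}
drop 7:i onto {3:k, 4:h}
drop 8:h onto {6:m, 7:i}
drop 9:i onto {8:h}
ground layer = {0:h, 1:k}
drop-orders for the pieces not yet dropped (sum over which currently-grounded one goes next):
  1 to go: {9} 1
  2 to go: {8,9} 1
  3 to go: {6,8,9} 1  {7,8,9} 1
  4 to go: {5,6,8,9} 1  {6,7,8,9} 2
  5 to go: {5,6,7,8,9} 3
  6 to go: {3,5,6,7,8,9} 3  {4,5,6,7,8,9} 3
  7 to go: {1,3,5,6,7,8,9} 3  {2,4,5,6,7,8,9} 3  {3,4,5,6,7,8,9} 6
  8 to go: {0,2,4,5,6,7,8,9} 3  {1,3,4,5,6,7,8,9} 9  {2,3,4,5,6,7,8,9} 9
  if 0:h drops first: 18 orders
  if 1:k drops first: 12 orders
heap linearizations: 30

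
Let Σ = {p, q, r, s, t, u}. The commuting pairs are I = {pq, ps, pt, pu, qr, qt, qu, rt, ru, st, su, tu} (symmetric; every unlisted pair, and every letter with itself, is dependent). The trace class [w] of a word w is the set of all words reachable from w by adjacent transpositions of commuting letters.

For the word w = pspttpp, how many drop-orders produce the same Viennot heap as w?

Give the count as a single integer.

105

drop 0:p onto floor
drop 1:s onto floor
drop 2:p onto {0:p}
drop 3:t onto floor
drop 4:t onto {3:t}
drop 5:p onto {2:p}
drop 6:p onto {5:p}
ground layer = {0:p, 1:s, 3:t}
drop-orders for the pieces not yet dropped (sum over which currently-grounded one goes next):
  1 to go: {1} 1  {4} 1  {6} 1
  2 to go: {1,4} 2  {1,6} 2  {3,4} 1  {4,6} 2  {5,6} 1
  3 to go: {1,3,4} 3  {1,4,6} 6  {1,5,6} 3  {2,5,6} 1  {3,4,6} 3  {4,5,6} 3
  4 to go: {0,2,5,6} 1  {1,2,5,6} 4  {1,3,4,6} 12  {1,4,5,6} 12  {2,4,5,6} 4  {3,4,5,6} 6
  5 to go: {0,1,2,5,6} 5  {0,2,4,5,6} 5  {1,2,4,5,6} 20  {1,3,4,5,6} 30  {2,3,4,5,6} 10
  if 0:p drops first: 60 orders
  if 1:s drops first: 15 orders
  if 3:t drops first: 30 orders
heap linearizations: 105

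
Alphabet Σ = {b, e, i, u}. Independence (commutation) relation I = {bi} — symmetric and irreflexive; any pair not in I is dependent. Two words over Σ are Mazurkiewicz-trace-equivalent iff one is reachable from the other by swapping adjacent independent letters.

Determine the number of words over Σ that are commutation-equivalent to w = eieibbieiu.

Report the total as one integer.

6

#0=e has no predecessor
#1=i depends on [0:e]
#2=e depends on [1:i]
#3=i depends on [2:e]
#4=b depends on [2:e]
#5=b depends on [4:b]
#6=i depends on [3:i]
#7=e depends on [5:b, 6:i]
#8=i depends on [7:e]
#9=u depends on [8:i]
sources: [0:e]
N(rest) = Σ N(rest − s) over sources s of rest; N(one piece) = 1:
  size 1 → [9]=1
  size 2 → [8,9]=1
  size 3 → [7,8,9]=1
  size 4 → [5,7,8,9]=1  [6,7,8,9]=1
  size 5 → [3,6,7,8,9]=1  [4,5,7,8,9]=1  [5,6,7,8,9]=2
  size 6 → [3,5,6,7,8,9]=3  [4,5,6,7,8,9]=3
  size 7 → [3,4,5,6,7,8,9]=6
  size 8 → [2,3,4,5,6,7,8,9]=6
  first=0(e) contributes 6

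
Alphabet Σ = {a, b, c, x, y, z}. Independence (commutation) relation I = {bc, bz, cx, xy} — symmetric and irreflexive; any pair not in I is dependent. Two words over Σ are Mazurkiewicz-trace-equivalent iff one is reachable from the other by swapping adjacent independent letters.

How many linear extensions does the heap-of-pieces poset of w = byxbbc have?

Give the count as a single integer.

7

piece 0:b — minimal
piece 1:y rests on {0:b}
piece 2:x rests on {0:b}
piece 3:b rests on {1:y, 2:x}
piece 4:b rests on {3:b}
piece 5:c rests on {1:y}
minimal pieces: {0:b}
ways to finish when only these pieces remain (= sum over removing one remaining piece with nothing left below it):
  1 left: {4}→1  {5}→1
  2 left: {3,4}→1  {4,5}→2
  3 left: {2,3,4}→1  {3,4,5}→3
  4 left: {1,3,4,5}→3  {2,3,4,5}→4
  placing 0:b first → 7 extensions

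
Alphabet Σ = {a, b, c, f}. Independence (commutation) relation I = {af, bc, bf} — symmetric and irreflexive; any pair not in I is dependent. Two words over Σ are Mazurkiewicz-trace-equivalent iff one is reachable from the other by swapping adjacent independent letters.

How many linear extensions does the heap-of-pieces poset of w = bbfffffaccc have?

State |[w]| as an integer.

0(b) covers ∅
1(b) covers 0:b
2(f) covers ∅
3(f) covers 2:f
4(f) covers 3:f
5(f) covers 4:f
6(f) covers 5:f
7(a) covers 1:b
8(c) covers 6:f, 7:a
9(c) covers 8:c
10(c) covers 9:c
floor of heap: 0:b, 2:f
completions by unplaced set U, small U first (add the entries for U minus each lowest piece of U):
  |U|=1: {10}:1
  |U|=2: {9,10}:1
  |U|=3: {8,9,10}:1
  |U|=4: {6,8,9,10}:1  {7,8,9,10}:1
  |U|=5: {1,7,8,9,10}:1  {5,6,8,9,10}:1  {6,7,8,9,10}:2
  |U|=6: {0,1,7,8,9,10}:1  {1,6,7,8,9,10}:3  {4,5,6,8,9,10}:1  {5,6,7,8,9,10}:3
  |U|=7: {0,1,6,7,8,9,10}:4  {1,5,6,7,8,9,10}:6  {3,4,5,6,8,9,10}:1  {4,5,6,7,8,9,10}:4
  |U|=8: {0,1,5,6,7,8,9,10}:10  {1,4,5,6,7,8,9,10}:10  {2,3,4,5,6,8,9,10}:1  {3,4,5,6,7,8,9,10}:5
  |U|=9: {0,1,4,5,6,7,8,9,10}:20  {1,3,4,5,6,7,8,9,10}:15  {2,3,4,5,6,7,8,9,10}:6
  start at 0(b): 21
  start at 2(f): 35
sum over floor = 56

56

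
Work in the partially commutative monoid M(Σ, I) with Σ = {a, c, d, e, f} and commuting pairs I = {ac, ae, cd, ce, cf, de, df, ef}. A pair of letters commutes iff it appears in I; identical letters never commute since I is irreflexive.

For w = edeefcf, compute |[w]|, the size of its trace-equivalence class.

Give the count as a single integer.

420

drop 0:e onto floor
drop 1:d onto floor
drop 2:e onto {0:e}
drop 3:e onto {2:e}
drop 4:f onto floor
drop 5:c onto floor
drop 6:f onto {4:f}
ground layer = {0:e, 1:d, 4:f, 5:c}
drop-orders for the pieces not yet dropped (sum over which currently-grounded one goes next):
  1 to go: {1} 1  {3} 1  {5} 1  {6} 1
  2 to go: {1,3} 2  {1,5} 2  {1,6} 2  {2,3} 1  {3,5} 2  {3,6} 2  {4,6} 1  {5,6} 2
  3 to go: {0,2,3} 1  {1,2,3} 3  {1,3,5} 6  {1,3,6} 6  {1,4,6} 3  {1,5,6} 6  {2,3,5} 3  {2,3,6} 3  {3,4,6} 3  {3,5,6} 6  {4,5,6} 3
  4 to go: {0,1,2,3} 4  {0,2,3,5} 4  {0,2,3,6} 4  {1,2,3,5} 12  {1,2,3,6} 12  {1,3,4,6} 12  {1,3,5,6} 24  {1,4,5,6} 12  {2,3,4,6} 6  {2,3,5,6} 12  {3,4,5,6} 12
  5 to go: {0,1,2,3,5} 20  {0,1,2,3,6} 20  {0,2,3,4,6} 10  {0,2,3,5,6} 20  {1,2,3,4,6} 30  {1,2,3,5,6} 60  {1,3,4,5,6} 60  {2,3,4,5,6} 30
  if 0:e drops first: 180 orders
  if 1:d drops first: 60 orders
  if 4:f drops first: 120 orders
  if 5:c drops first: 60 orders
heap linearizations: 420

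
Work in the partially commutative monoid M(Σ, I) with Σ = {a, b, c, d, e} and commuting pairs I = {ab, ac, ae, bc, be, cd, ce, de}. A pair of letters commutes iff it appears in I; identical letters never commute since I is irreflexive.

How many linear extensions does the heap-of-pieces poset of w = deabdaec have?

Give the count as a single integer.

336

piece 0:d — minimal
piece 1:e — minimal
piece 2:a rests on {0:d}
piece 3:b rests on {0:d}
piece 4:d rests on {2:a, 3:b}
piece 5:a rests on {4:d}
piece 6:e rests on {1:e}
piece 7:c — minimal
minimal pieces: {0:d, 1:e, 7:c}
ways to finish when only these pieces remain (= sum over removing one remaining piece with nothing left below it):
  1 left: {5}→1  {6}→1  {7}→1
  2 left: {1,6}→1  {4,5}→1  {5,6}→2  {5,7}→2  {6,7}→2
  3 left: {1,5,6}→3  {1,6,7}→3  {2,4,5}→1  {3,4,5}→1  {4,5,6}→3  {4,5,7}→3  {5,6,7}→6
  4 left: {1,4,5,6}→6  {1,5,6,7}→12  {2,3,4,5}→2  {2,4,5,6}→4  {2,4,5,7}→4  {3,4,5,6}→4  {3,4,5,7}→4  {4,5,6,7}→12
  5 left: {0,2,3,4,5}→2  {1,2,4,5,6}→10  {1,3,4,5,6}→10  {1,4,5,6,7}→30  {2,3,4,5,6}→10  {2,3,4,5,7}→10  {2,4,5,6,7}→20  {3,4,5,6,7}→20
  6 left: {0,2,3,4,5,6}→12  {0,2,3,4,5,7}→12  {1,2,3,4,5,6}→30  {1,2,4,5,6,7}→60  {1,3,4,5,6,7}→60  {2,3,4,5,6,7}→60
  placing 0:d first → 210 extensions
  placing 1:e first → 84 extensions
  placing 7:c first → 42 extensions
total linear extensions = 336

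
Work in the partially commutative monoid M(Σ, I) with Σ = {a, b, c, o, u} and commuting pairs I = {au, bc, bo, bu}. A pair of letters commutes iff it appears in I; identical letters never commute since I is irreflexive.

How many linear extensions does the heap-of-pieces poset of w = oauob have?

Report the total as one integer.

5

drop 0:o onto floor
drop 1:a onto {0:o}
drop 2:u onto {0:o}
drop 3:o onto {1:a, 2:u}
drop 4:b onto {1:a}
ground layer = {0:o}
drop-orders for the pieces not yet dropped (sum over which currently-grounded one goes next):
  1 to go: {3} 1  {4} 1
  2 to go: {2,3} 1  {3,4} 2
  3 to go: {1,3,4} 2  {2,3,4} 3
  if 0:o drops first: 5 orders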